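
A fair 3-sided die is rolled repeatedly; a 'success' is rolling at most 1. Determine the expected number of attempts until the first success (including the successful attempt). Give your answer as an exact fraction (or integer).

3

For a geometric distribution, E[trials] = 1/p = 1/(1/3) = 3.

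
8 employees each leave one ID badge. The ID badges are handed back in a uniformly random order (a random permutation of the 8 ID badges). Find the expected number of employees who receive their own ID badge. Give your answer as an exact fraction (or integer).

1

Let Xᵢ = 1 if person i gets their own ID badge. For each i, P(Xᵢ=1) = 1/8.
By linearity of expectation, E[X₁+…+X_8] = 8·(1/8) = 1.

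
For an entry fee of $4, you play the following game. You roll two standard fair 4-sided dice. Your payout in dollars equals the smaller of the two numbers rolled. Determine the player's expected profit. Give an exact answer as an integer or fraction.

-17/8 dollars

Distribution of the smaller of the two numbers rolled: 1 w.p. 7/16, 2 w.p. 5/16, 3 w.p. 3/16, 4 w.p. 1/16
E[payout] = (7/16)·1 + (5/16)·2 + (3/16)·3 + (1/16)·4 = 15/8
Expected profit = 15/8 − 4 = -17/8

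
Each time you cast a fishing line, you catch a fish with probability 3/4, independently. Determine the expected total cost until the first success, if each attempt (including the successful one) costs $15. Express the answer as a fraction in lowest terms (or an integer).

E[#attempts] = 1/p = 4/3; E[cost] = 15·4/3 = 20.

$20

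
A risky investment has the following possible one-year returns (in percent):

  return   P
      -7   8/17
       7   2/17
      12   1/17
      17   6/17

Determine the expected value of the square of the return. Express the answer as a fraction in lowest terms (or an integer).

2368/17

E[X²] = (8/17)·49 + (2/17)·49 + (1/17)·144 + (6/17)·289
     = 2368/17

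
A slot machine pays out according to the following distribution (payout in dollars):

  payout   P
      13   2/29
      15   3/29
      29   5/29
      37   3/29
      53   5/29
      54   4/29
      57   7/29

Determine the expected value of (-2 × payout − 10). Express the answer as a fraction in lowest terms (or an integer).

-2704/29

E[-2x-10] = (2/29)·(-36) + (3/29)·(-40) + (5/29)·(-68) + (3/29)·(-84) + (5/29)·(-116) + (4/29)·(-118) + (7/29)·(-124)
     = -2704/29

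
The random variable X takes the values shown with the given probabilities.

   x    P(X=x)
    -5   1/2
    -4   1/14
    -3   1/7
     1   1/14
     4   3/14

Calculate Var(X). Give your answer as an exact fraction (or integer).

E[X] = (1/2)·(-5) + (1/14)·(-4) + (1/7)·(-3) + (1/14)·1 + (3/14)·4 = -16/7
E[X²] = (1/2)·25 + (1/14)·16 + (1/7)·9 + (1/14)·1 + (3/14)·16 = 129/7
Var(X) = 129/7 − (-16/7)² = 647/49

647/49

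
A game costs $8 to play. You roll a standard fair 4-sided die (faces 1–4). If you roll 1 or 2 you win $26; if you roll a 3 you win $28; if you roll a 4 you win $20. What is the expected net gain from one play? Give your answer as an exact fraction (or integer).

$17

E[payout] = (1/4)·20 + (1/2)·26 + (1/4)·28 = 25
Expected profit = 25 − 8 = 17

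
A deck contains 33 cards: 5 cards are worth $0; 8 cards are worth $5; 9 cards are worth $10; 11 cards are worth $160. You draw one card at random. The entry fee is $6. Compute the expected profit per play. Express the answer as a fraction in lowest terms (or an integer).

E[payout] = (5/33)·0 + (8/33)·5 + (9/33)·10 + (11/33)·160 = 630/11
Expected profit = 630/11 − 6 = 564/11

564/11 dollars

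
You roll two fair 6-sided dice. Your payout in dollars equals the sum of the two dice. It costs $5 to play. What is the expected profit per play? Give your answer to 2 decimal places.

$2.00

Distribution of the sum of the two dice: 2 w.p. 1/36, 3 w.p. 1/18, 4 w.p. 1/12, 5 w.p. 1/9, 6 w.p. 5/36, 7 w.p. 1/6, …
E[payout] = (1/36)·2 + (1/18)·3 + (1/12)·4 + (1/9)·5 + (5/36)·6 + (1/6)·7 + (5/36)·8 + (1/9)·9 + (1/12)·10 + (1/18)·11 + (1/36)·12 = 7
Expected profit = 7 − 5 = 2 ≈ $2.00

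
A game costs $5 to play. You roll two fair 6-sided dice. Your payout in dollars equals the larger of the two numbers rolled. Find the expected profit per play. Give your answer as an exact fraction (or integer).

Distribution of the larger of the two numbers rolled: 1 w.p. 1/36, 2 w.p. 1/12, 3 w.p. 5/36, 4 w.p. 7/36, 5 w.p. 1/4, 6 w.p. 11/36
E[payout] = (1/36)·1 + (1/12)·2 + (5/36)·3 + (7/36)·4 + (1/4)·5 + (11/36)·6 = 161/36
Expected profit = 161/36 − 5 = -19/36

-19/36 dollars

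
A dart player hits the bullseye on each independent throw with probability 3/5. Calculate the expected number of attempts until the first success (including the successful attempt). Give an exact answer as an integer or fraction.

For a geometric distribution, E[trials] = 1/p = 1/(3/5) = 5/3.

5/3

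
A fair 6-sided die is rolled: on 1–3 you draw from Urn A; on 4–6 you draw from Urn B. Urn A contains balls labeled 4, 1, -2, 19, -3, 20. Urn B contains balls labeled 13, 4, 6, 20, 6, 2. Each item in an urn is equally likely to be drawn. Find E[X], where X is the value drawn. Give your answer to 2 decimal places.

E[X | Urn A] = (4 + 1 − 2 + 19 − 3 + 20)/6 = 13/2
E[X | Urn B] = (13 + 4 + 6 + 20 + 6 + 2)/6 = 17/2
E[X] = (1/2)·13/2 + (1/2)·17/2 = 15/2 ≈ 7.50

7.50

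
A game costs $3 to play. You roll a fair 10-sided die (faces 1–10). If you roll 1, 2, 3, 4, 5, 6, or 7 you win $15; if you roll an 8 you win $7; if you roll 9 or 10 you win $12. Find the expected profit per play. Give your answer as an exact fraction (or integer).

53/5 dollars

E[payout] = (1/10)·7 + (1/5)·12 + (7/10)·15 = 68/5
Expected profit = 68/5 − 3 = 53/5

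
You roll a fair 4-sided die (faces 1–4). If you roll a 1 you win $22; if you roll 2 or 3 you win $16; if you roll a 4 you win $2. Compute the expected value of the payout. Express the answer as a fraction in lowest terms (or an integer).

$14

E[payout] = (1/4)·2 + (1/2)·16 + (1/4)·22 = 14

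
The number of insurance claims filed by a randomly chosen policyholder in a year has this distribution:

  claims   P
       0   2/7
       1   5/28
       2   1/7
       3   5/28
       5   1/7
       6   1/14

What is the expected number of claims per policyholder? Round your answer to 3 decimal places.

2.143

E[X] = (2/7)·0 + (5/28)·1 + (1/7)·2 + (5/28)·3 + (1/7)·5 + (1/14)·6
     = 15/7 ≈ 2.143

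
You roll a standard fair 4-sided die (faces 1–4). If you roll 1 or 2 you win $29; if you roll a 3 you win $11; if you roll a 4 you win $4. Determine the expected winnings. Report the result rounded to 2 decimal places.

$18.25

E[payout] = (1/4)·4 + (1/4)·11 + (1/2)·29 = 73/4
≈ $18.25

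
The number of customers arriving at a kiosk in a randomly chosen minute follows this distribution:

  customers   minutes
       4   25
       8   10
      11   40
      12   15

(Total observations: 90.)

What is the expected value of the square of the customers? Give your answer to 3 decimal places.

Total = 90, so P(customers=4) = 25/90, etc.
E[X²] = (5/18)·16 + (1/9)·64 + (4/9)·121 + (1/6)·144
     = 268/3 ≈ 89.333

89.333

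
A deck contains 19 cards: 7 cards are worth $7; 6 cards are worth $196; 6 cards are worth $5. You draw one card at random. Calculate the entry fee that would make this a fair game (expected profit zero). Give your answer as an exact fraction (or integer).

1255/19 dollars

E[payout] = (7/19)·7 + (6/19)·196 + (6/19)·5 = 1255/19
Fair fee = E[payout] = 1255/19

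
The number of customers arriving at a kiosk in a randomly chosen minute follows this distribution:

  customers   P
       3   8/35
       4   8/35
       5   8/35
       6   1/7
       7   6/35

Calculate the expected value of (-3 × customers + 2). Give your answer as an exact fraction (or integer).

E[-3x+2] = (8/35)·(-7) + (8/35)·(-10) + (8/35)·(-13) + (1/7)·(-16) + (6/35)·(-19)
     = -62/5

-62/5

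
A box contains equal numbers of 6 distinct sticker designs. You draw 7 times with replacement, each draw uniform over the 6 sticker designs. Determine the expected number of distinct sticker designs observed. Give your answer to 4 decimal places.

4.3255

Let Xⱼ=1 if type j appears at least once. P(Xⱼ=1) = 1 − ((6−1)/6)^7 = 201811/279936.
E[#distinct] = 6·201811/279936 = 201811/46656.
≈ 4.3255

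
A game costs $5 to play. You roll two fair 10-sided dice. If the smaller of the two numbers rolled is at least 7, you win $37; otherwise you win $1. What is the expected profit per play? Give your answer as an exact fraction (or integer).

44/25 dollars

E[payout] = (21/25)·1 + (4/25)·37 = 169/25
Expected profit = 169/25 − 5 = 44/25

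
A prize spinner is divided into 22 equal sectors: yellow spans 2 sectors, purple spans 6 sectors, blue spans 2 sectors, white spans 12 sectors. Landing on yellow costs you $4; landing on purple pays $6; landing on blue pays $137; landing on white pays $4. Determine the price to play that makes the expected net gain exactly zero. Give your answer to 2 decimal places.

$15.91

E[payout] = (2/22)·(-4) + (6/22)·6 + (2/22)·137 + (12/22)·4 = 175/11
Fair fee = E[payout] = 175/11 ≈ $15.91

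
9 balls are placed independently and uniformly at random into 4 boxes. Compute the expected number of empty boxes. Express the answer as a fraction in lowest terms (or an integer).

19683/65536

Let Xⱼ=1 if box j is empty. P(Xⱼ=1) = ((4-1)/4)^9 = 19683/262144.
By linearity, E[#empty] = 4·19683/262144 = 19683/65536.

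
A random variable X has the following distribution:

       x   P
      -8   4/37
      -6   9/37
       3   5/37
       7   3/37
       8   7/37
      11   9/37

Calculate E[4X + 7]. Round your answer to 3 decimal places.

18.351

E[4x+7] = (4/37)·(-25) + (9/37)·(-17) + (5/37)·19 + (3/37)·35 + (7/37)·39 + (9/37)·51
     = 679/37 ≈ 18.351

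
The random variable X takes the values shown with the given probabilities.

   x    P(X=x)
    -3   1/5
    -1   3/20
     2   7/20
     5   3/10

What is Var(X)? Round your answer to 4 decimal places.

E[X] = (1/5)·(-3) + (3/20)·(-1) + (7/20)·2 + (3/10)·5 = 29/20
E[X²] = (1/5)·9 + (3/20)·1 + (7/20)·4 + (3/10)·25 = 217/20
Var(X) = 217/20 − (29/20)² = 3499/400 ≈ 8.7475

8.7475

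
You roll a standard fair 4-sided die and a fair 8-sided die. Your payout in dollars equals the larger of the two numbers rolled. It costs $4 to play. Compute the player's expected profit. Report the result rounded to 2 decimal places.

Distribution of the larger of the two numbers rolled: 1 w.p. 1/32, 2 w.p. 3/32, 3 w.p. 5/32, 4 w.p. 7/32, 5 w.p. 1/8, 6 w.p. 1/8, …
E[payout] = (1/32)·1 + (3/32)·2 + (5/32)·3 + (7/32)·4 + (1/8)·5 + (1/8)·6 + (1/8)·7 + (1/8)·8 = 77/16
Expected profit = 77/16 − 4 = 13/16 ≈ $0.81

$0.81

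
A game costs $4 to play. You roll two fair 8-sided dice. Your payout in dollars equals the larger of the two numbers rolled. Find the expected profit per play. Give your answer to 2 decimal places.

Distribution of the larger of the two numbers rolled: 1 w.p. 1/64, 2 w.p. 3/64, 3 w.p. 5/64, 4 w.p. 7/64, 5 w.p. 9/64, 6 w.p. 11/64, …
E[payout] = (1/64)·1 + (3/64)·2 + (5/64)·3 + (7/64)·4 + (9/64)·5 + (11/64)·6 + (13/64)·7 + (15/64)·8 = 93/16
Expected profit = 93/16 − 4 = 29/16 ≈ $1.81

$1.81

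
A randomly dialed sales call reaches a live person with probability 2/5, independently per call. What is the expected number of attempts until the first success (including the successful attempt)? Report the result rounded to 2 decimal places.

For a geometric distribution, E[trials] = 1/p = 1/(2/5) = 5/2.
≈ 2.50

2.50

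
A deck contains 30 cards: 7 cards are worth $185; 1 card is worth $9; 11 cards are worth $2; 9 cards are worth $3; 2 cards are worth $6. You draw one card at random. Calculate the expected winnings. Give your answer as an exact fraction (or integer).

91/2 dollars

E[payout] = (7/30)·185 + (1/30)·9 + (11/30)·2 + (9/30)·3 + (2/30)·6 = 91/2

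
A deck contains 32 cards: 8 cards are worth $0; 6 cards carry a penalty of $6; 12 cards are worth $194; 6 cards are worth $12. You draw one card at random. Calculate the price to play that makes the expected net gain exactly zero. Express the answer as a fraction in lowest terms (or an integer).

591/8 dollars

E[payout] = (8/32)·0 + (6/32)·(-6) + (12/32)·194 + (6/32)·12 = 591/8
Fair fee = E[payout] = 591/8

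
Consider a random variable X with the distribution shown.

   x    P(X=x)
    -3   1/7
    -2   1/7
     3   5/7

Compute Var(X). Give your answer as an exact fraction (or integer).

306/49

E[X] = (1/7)·(-3) + (1/7)·(-2) + (5/7)·3 = 10/7
E[X²] = (1/7)·9 + (1/7)·4 + (5/7)·9 = 58/7
Var(X) = 58/7 − (10/7)² = 306/49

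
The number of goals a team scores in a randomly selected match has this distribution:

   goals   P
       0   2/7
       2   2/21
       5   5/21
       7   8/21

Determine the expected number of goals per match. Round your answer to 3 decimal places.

4.048

E[X] = (2/7)·0 + (2/21)·2 + (5/21)·5 + (8/21)·7
     = 85/21 ≈ 4.048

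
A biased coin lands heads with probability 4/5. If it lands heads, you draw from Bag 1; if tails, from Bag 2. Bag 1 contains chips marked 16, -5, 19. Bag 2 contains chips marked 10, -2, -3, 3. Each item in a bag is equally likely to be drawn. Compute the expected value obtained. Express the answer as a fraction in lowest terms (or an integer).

42/5

E[X | Bag 1] = (16 − 5 + 19)/3 = 10
E[X | Bag 2] = (10 − 2 − 3 + 3)/4 = 2
E[X] = (4/5)·10 + (1/5)·2 = 42/5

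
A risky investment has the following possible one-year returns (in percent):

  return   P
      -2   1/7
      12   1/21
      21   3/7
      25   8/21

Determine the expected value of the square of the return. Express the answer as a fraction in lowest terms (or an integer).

E[X²] = (1/7)·4 + (1/21)·144 + (3/7)·441 + (8/21)·625
     = 9125/21

9125/21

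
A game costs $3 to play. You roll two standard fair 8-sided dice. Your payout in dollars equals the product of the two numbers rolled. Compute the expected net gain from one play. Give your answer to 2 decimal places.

Distribution of the product of the two numbers rolled: 1 w.p. 1/64, 2 w.p. 1/32, 3 w.p. 1/32, 4 w.p. 3/64, 5 w.p. 1/32, 6 w.p. 1/16, …
E[payout] = (1/64)·1 + (1/32)·2 + (1/32)·3 + (3/64)·4 + (1/32)·5 + (1/16)·6 + (1/32)·7 + (1/16)·8 + (1/64)·9 + (1/32)·10 + (1/16)·12 + (1/32)·14 + (1/32)·15 + (3/64)·16 + (1/32)·18 + (1/32)·20 + (1/32)·21 + (1/16)·24 + (1/64)·25 + (1/32)·28 + (1/32)·30 + (1/32)·32 + (1/32)·35 + (1/64)·36 + (1/32)·40 + (1/32)·42 + (1/32)·48 + (1/64)·49 + (1/32)·56 + (1/64)·64 = 81/4
Expected profit = 81/4 − 3 = 69/4 ≈ $17.25

$17.25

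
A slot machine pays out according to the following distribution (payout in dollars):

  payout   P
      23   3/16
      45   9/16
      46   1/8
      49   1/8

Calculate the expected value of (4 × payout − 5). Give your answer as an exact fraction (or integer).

E[4x-5] = (3/16)·87 + (9/16)·175 + (1/8)·179 + (1/8)·191
     = 161

161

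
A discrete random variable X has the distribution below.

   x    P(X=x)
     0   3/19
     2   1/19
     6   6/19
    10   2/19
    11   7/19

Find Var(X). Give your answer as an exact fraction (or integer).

5848/361

E[X] = (3/19)·0 + (1/19)·2 + (6/19)·6 + (2/19)·10 + (7/19)·11 = 135/19
E[X²] = (3/19)·0 + (1/19)·4 + (6/19)·36 + (2/19)·100 + (7/19)·121 = 1267/19
Var(X) = 1267/19 − (135/19)² = 5848/361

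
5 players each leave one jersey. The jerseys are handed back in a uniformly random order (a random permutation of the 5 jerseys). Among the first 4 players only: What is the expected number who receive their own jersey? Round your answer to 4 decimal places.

0.8000

Let Xᵢ = 1 if person i gets their own jersey. For each i, P(Xᵢ=1) = 1/5.
By linearity of expectation, E[X₁+…+X_4] = 4·(1/5) = 4/5.
≈ 0.8000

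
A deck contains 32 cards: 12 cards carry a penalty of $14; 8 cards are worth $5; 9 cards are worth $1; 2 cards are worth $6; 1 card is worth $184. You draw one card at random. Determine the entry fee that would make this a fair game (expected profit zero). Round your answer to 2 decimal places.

E[payout] = (12/32)·(-14) + (8/32)·5 + (9/32)·1 + (2/32)·6 + (1/32)·184 = 77/32
Fair fee = E[payout] = 77/32 ≈ $2.41

$2.41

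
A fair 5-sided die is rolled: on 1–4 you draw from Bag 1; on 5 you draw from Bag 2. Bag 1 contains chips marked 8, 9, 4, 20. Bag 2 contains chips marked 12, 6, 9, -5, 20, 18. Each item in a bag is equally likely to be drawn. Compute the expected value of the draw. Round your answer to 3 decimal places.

10.200

E[X | Bag 1] = (8 + 9 + 4 + 20)/4 = 41/4
E[X | Bag 2] = (12 + 6 + 9 − 5 + 20 + 18)/6 = 10
E[X] = (4/5)·41/4 + (1/5)·10 = 51/5 ≈ 10.200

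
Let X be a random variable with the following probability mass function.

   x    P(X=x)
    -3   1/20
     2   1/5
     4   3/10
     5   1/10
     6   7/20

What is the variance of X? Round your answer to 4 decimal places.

E[X] = (1/20)·(-3) + (1/5)·2 + (3/10)·4 + (1/10)·5 + (7/20)·6 = 81/20
E[X²] = (1/20)·9 + (1/5)·4 + (3/10)·16 + (1/10)·25 + (7/20)·36 = 423/20
Var(X) = 423/20 − (81/20)² = 1899/400 ≈ 4.7475

4.7475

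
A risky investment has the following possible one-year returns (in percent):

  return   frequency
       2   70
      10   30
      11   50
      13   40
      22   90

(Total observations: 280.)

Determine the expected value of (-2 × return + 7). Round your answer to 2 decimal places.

Total = 280, so P(return=2) = 70/280, etc.
E[-2x+7] = (1/4)·3 + (3/28)·(-13) + (5/28)·(-15) + (1/7)·(-19) + (9/28)·(-37)
     = -251/14 ≈ -17.93

-17.93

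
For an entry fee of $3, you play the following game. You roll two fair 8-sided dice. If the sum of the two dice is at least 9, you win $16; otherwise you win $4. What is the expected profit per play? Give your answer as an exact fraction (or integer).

31/4 dollars

E[payout] = (7/16)·4 + (9/16)·16 = 43/4
Expected profit = 43/4 − 3 = 31/4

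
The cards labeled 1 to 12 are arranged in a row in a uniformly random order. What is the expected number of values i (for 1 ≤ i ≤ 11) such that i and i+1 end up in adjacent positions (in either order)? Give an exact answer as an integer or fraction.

11/6

For each i ∈ {1,…,11}, let Xᵢ = 1 if i and i+1 are adjacent. P(Xᵢ=1) = 2·(12−1)!/12! = 2/12.
By linearity, E[ΣXᵢ] = (11)·(2/12) = 11/6.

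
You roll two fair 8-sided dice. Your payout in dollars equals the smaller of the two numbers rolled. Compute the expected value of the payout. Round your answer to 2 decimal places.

Distribution of the smaller of the two numbers rolled: 1 w.p. 15/64, 2 w.p. 13/64, 3 w.p. 11/64, 4 w.p. 9/64, 5 w.p. 7/64, 6 w.p. 5/64, …
E[payout] = (15/64)·1 + (13/64)·2 + (11/64)·3 + (9/64)·4 + (7/64)·5 + (5/64)·6 + (3/64)·7 + (1/64)·8 = 51/16
≈ $3.19

$3.19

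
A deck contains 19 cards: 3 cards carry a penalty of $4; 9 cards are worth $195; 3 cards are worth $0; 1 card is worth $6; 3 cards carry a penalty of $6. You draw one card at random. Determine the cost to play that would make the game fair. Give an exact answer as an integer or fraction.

E[payout] = (3/19)·(-4) + (9/19)·195 + (3/19)·0 + (1/19)·6 + (3/19)·(-6) = 1731/19
Fair fee = E[payout] = 1731/19

1731/19 dollars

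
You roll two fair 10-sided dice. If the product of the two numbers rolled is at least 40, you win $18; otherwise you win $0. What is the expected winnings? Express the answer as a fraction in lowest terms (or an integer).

E[payout] = (17/25)·0 + (8/25)·18 = 144/25

144/25 dollars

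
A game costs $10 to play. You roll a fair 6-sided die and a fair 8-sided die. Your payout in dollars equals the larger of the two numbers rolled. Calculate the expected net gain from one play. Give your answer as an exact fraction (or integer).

-229/48 dollars

Distribution of the larger of the two numbers rolled: 1 w.p. 1/48, 2 w.p. 1/16, 3 w.p. 5/48, 4 w.p. 7/48, 5 w.p. 3/16, 6 w.p. 11/48, …
E[payout] = (1/48)·1 + (1/16)·2 + (5/48)·3 + (7/48)·4 + (3/16)·5 + (11/48)·6 + (1/8)·7 + (1/8)·8 = 251/48
Expected profit = 251/48 − 10 = -229/48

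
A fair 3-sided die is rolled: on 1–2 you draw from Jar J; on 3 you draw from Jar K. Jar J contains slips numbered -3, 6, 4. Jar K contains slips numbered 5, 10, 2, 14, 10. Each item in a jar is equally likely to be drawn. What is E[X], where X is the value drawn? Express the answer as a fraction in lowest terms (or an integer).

E[X | Jar J] = (-3 + 6 + 4)/3 = 7/3
E[X | Jar K] = (5 + 10 + 2 + 14 + 10)/5 = 41/5
E[X] = (2/3)·7/3 + (1/3)·41/5 = 193/45

193/45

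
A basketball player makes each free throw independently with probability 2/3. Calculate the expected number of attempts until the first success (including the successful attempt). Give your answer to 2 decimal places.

For a geometric distribution, E[trials] = 1/p = 1/(2/3) = 3/2.
≈ 1.50

1.50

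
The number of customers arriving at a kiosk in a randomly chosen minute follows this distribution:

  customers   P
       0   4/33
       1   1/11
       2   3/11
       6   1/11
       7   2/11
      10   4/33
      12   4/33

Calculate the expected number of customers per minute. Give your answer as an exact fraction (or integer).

E[X] = (4/33)·0 + (1/11)·1 + (3/11)·2 + (1/11)·6 + (2/11)·7 + (4/33)·10 + (4/33)·12
     = 169/33

169/33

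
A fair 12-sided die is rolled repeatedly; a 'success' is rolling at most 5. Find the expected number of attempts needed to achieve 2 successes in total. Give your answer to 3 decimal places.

4.800

By linearity (sum of 2 independent geometric waits), E[trials] = 2/p = 2/(5/12) = 24/5.
≈ 4.800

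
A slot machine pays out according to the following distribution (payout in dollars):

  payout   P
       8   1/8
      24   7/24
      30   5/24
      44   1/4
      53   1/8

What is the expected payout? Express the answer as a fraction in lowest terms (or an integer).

E[X] = (1/8)·8 + (7/24)·24 + (5/24)·30 + (1/4)·44 + (1/8)·53
     = 255/8

255/8 dollars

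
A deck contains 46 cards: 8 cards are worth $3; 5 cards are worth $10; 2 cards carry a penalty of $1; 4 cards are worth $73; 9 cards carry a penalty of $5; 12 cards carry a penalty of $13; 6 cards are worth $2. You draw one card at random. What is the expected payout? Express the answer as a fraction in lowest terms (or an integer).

175/46 dollars

E[payout] = (8/46)·3 + (5/46)·10 + (2/46)·(-1) + (4/46)·73 + (9/46)·(-5) + (12/46)·(-13) + (6/46)·2 = 175/46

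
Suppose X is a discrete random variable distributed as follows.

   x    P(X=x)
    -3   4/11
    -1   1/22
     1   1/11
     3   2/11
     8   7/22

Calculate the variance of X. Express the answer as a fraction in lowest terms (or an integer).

E[X] = (4/11)·(-3) + (1/22)·(-1) + (1/11)·1 + (2/11)·3 + (7/22)·8 = 45/22
E[X²] = (4/11)·9 + (1/22)·1 + (1/11)·1 + (2/11)·9 + (7/22)·64 = 559/22
Var(X) = 559/22 − (45/22)² = 10273/484

10273/484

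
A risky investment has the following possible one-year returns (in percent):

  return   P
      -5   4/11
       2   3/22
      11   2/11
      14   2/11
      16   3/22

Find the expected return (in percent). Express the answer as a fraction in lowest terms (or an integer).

57/11

E[X] = (4/11)·(-5) + (3/22)·2 + (2/11)·11 + (2/11)·14 + (3/22)·16
     = 57/11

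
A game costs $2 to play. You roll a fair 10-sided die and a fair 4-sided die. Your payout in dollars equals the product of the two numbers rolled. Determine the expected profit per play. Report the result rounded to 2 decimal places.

Distribution of the product of the two numbers rolled: 1 w.p. 1/40, 2 w.p. 1/20, 3 w.p. 1/20, 4 w.p. 3/40, 5 w.p. 1/40, 6 w.p. 3/40, …
E[payout] = (1/40)·1 + (1/20)·2 + (1/20)·3 + (3/40)·4 + (1/40)·5 + (3/40)·6 + (1/40)·7 + (3/40)·8 + (1/20)·9 + (1/20)·10 + (3/40)·12 + (1/40)·14 + (1/40)·15 + (1/20)·16 + (1/20)·18 + (1/20)·20 + (1/40)·21 + (1/20)·24 + (1/40)·27 + (1/40)·28 + (1/40)·30 + (1/40)·32 + (1/40)·36 + (1/40)·40 = 55/4
Expected profit = 55/4 − 2 = 47/4 ≈ $11.75

$11.75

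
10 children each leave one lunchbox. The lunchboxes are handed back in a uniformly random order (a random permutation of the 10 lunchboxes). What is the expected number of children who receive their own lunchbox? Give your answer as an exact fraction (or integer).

1

Let Xᵢ = 1 if person i gets their own lunchbox. For each i, P(Xᵢ=1) = 1/10.
By linearity of expectation, E[X₁+…+X_10] = 10·(1/10) = 1.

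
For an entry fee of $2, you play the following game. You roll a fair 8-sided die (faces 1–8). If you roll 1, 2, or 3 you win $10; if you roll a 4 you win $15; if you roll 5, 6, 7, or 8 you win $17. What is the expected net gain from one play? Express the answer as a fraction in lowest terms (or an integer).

97/8 dollars

E[payout] = (3/8)·10 + (1/8)·15 + (1/2)·17 = 113/8
Expected profit = 113/8 − 2 = 97/8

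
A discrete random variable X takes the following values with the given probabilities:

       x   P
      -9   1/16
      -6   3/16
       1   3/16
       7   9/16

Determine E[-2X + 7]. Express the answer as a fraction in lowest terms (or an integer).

17/8

E[-2x+7] = (1/16)·25 + (3/16)·19 + (3/16)·5 + (9/16)·(-7)
     = 17/8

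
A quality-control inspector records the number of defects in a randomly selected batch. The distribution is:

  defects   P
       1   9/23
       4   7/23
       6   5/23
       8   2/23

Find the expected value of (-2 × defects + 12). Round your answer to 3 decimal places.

E[-2x+12] = (9/23)·10 + (7/23)·4 + (5/23)·0 + (2/23)·(-4)
     = 110/23 ≈ 4.783

4.783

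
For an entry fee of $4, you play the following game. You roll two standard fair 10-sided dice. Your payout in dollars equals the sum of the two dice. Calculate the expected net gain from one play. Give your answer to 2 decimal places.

Distribution of the sum of the two dice: 2 w.p. 1/100, 3 w.p. 1/50, 4 w.p. 3/100, 5 w.p. 1/25, 6 w.p. 1/20, 7 w.p. 3/50, …
E[payout] = (1/100)·2 + (1/50)·3 + (3/100)·4 + (1/25)·5 + (1/20)·6 + (3/50)·7 + (7/100)·8 + (2/25)·9 + (9/100)·10 + (1/10)·11 + (9/100)·12 + (2/25)·13 + (7/100)·14 + (3/50)·15 + (1/20)·16 + (1/25)·17 + (3/100)·18 + (1/50)·19 + (1/100)·20 = 11
Expected profit = 11 − 4 = 7 ≈ $7.00

$7.00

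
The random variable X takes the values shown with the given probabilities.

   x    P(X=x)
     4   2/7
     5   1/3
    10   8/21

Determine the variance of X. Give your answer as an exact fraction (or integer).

E[X] = (2/7)·4 + (1/3)·5 + (8/21)·10 = 139/21
E[X²] = (2/7)·16 + (1/3)·25 + (8/21)·100 = 51
Var(X) = 51 − (139/21)² = 3170/441

3170/441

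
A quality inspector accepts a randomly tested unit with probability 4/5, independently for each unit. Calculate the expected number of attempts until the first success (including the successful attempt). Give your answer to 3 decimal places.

1.250

For a geometric distribution, E[trials] = 1/p = 1/(4/5) = 5/4.
≈ 1.250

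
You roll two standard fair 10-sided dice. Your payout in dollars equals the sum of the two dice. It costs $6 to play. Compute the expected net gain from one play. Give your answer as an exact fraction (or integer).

Distribution of the sum of the two dice: 2 w.p. 1/100, 3 w.p. 1/50, 4 w.p. 3/100, 5 w.p. 1/25, 6 w.p. 1/20, 7 w.p. 3/50, …
E[payout] = (1/100)·2 + (1/50)·3 + (3/100)·4 + (1/25)·5 + (1/20)·6 + (3/50)·7 + (7/100)·8 + (2/25)·9 + (9/100)·10 + (1/10)·11 + (9/100)·12 + (2/25)·13 + (7/100)·14 + (3/50)·15 + (1/20)·16 + (1/25)·17 + (3/100)·18 + (1/50)·19 + (1/100)·20 = 11
Expected profit = 11 − 6 = 5

$5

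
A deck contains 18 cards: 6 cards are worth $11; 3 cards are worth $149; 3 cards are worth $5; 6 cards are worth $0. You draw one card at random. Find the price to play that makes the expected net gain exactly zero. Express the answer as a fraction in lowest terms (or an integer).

88/3 dollars

E[payout] = (6/18)·11 + (3/18)·149 + (3/18)·5 + (6/18)·0 = 88/3
Fair fee = E[payout] = 88/3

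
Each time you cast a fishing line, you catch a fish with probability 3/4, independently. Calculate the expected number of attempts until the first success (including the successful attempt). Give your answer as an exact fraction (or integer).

For a geometric distribution, E[trials] = 1/p = 1/(3/4) = 4/3.

4/3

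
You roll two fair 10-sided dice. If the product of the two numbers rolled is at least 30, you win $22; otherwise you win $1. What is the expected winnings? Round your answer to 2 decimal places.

E[payout] = (57/100)·1 + (43/100)·22 = 1003/100
≈ $10.03

$10.03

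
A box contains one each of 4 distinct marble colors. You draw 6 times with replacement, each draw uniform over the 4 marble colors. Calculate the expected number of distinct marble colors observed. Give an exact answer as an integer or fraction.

3367/1024

Let Xⱼ=1 if type j appears at least once. P(Xⱼ=1) = 1 − ((4−1)/4)^6 = 3367/4096.
E[#distinct] = 4·3367/4096 = 3367/1024.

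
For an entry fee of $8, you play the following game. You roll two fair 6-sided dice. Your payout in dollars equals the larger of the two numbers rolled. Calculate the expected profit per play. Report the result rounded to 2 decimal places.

-$3.53

Distribution of the larger of the two numbers rolled: 1 w.p. 1/36, 2 w.p. 1/12, 3 w.p. 5/36, 4 w.p. 7/36, 5 w.p. 1/4, 6 w.p. 11/36
E[payout] = (1/36)·1 + (1/12)·2 + (5/36)·3 + (7/36)·4 + (1/4)·5 + (11/36)·6 = 161/36
Expected profit = 161/36 − 8 = -127/36 ≈ -$3.53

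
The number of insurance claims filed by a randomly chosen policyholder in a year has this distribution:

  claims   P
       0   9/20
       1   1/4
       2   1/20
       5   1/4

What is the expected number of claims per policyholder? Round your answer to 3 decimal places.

1.600

E[X] = (9/20)·0 + (1/4)·1 + (1/20)·2 + (1/4)·5
     = 8/5 ≈ 1.600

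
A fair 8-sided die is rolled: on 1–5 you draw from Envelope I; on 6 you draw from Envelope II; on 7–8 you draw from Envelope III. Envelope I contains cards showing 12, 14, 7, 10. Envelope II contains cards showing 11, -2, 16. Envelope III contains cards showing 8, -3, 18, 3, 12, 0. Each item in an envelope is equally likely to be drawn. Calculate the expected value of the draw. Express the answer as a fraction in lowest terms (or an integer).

299/32

E[X | Envelope I] = (12 + 14 + 7 + 10)/4 = 43/4
E[X | Envelope II] = (11 − 2 + 16)/3 = 25/3
E[X | Envelope III] = (8 − 3 + 18 + 3 + 12 + 0)/6 = 19/3
E[X] = (5/8)·43/4 + (1/8)·25/3 + (1/4)·19/3 = 299/32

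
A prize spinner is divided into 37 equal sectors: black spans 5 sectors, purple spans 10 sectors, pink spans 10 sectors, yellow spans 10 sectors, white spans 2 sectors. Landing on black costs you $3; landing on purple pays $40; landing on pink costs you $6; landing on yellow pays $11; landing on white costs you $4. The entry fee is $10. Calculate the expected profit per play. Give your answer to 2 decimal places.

E[payout] = (5/37)·(-3) + (10/37)·40 + (10/37)·(-6) + (10/37)·11 + (2/37)·(-4) = 427/37
Expected profit = 427/37 − 10 = 57/37 ≈ $1.54

$1.54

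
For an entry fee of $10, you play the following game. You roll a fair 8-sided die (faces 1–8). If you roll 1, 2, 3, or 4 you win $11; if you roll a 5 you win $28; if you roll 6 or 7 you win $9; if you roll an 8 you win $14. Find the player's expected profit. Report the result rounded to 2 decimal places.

E[payout] = (1/4)·9 + (1/2)·11 + (1/8)·14 + (1/8)·28 = 13
Expected profit = 13 − 10 = 3 ≈ $3.00

$3.00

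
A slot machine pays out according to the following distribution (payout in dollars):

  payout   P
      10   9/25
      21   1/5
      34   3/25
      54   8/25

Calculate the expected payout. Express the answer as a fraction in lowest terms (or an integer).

E[X] = (9/25)·10 + (1/5)·21 + (3/25)·34 + (8/25)·54
     = 729/25

729/25 dollars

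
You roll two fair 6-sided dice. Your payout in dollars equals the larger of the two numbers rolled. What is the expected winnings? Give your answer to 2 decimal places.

$4.47

Distribution of the larger of the two numbers rolled: 1 w.p. 1/36, 2 w.p. 1/12, 3 w.p. 5/36, 4 w.p. 7/36, 5 w.p. 1/4, 6 w.p. 11/36
E[payout] = (1/36)·1 + (1/12)·2 + (5/36)·3 + (7/36)·4 + (1/4)·5 + (11/36)·6 = 161/36
≈ $4.47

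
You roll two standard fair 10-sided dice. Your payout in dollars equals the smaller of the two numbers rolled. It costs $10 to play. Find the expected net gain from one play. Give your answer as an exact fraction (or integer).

Distribution of the smaller of the two numbers rolled: 1 w.p. 19/100, 2 w.p. 17/100, 3 w.p. 3/20, 4 w.p. 13/100, 5 w.p. 11/100, 6 w.p. 9/100, …
E[payout] = (19/100)·1 + (17/100)·2 + (3/20)·3 + (13/100)·4 + (11/100)·5 + (9/100)·6 + (7/100)·7 + (1/20)·8 + (3/100)·9 + (1/100)·10 = 77/20
Expected profit = 77/20 − 10 = -123/20

-123/20 dollars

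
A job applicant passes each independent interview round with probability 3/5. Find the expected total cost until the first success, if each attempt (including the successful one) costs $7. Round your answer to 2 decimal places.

E[#attempts] = 1/p = 5/3; E[cost] = 7·5/3 = 35/3.
≈ 11.67

$11.67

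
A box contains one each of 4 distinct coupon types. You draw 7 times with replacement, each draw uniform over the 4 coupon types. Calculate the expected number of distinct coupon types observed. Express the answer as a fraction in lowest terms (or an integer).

Let Xⱼ=1 if type j appears at least once. P(Xⱼ=1) = 1 − ((4−1)/4)^7 = 14197/16384.
E[#distinct] = 4·14197/16384 = 14197/4096.

14197/4096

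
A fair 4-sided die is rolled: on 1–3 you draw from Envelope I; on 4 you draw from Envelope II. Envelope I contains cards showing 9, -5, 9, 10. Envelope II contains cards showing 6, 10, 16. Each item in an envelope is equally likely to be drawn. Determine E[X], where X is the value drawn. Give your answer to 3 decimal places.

6.979

E[X | Envelope I] = (9 − 5 + 9 + 10)/4 = 23/4
E[X | Envelope II] = (6 + 10 + 16)/3 = 32/3
E[X] = (3/4)·23/4 + (1/4)·32/3 = 335/48 ≈ 6.979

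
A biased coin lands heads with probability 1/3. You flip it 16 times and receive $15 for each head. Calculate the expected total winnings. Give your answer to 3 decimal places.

$80.000

E[#heads] = 16·1/3 = 16/3 (linearity over flips).
E[winnings] = 15·16/3 = 80.
≈ 80.000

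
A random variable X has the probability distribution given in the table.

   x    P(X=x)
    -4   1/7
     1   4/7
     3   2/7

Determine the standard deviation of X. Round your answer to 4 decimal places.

E[X] = 6/7, E[X²] = 38/7
Var(X) = E[X²] − (E[X])² = 38/7 − 36/49 = 230/49
SD(X) = √(230/49) ≈ 2.1665

2.1665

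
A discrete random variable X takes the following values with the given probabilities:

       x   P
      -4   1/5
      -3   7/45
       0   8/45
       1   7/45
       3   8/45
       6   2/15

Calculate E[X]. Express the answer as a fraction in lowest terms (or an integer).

E[X] = (1/5)·(-4) + (7/45)·(-3) + (8/45)·0 + (7/45)·1 + (8/45)·3 + (2/15)·6
     = 2/9

2/9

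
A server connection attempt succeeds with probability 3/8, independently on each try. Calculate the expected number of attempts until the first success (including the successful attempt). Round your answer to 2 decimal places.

For a geometric distribution, E[trials] = 1/p = 1/(3/8) = 8/3.
≈ 2.67

2.67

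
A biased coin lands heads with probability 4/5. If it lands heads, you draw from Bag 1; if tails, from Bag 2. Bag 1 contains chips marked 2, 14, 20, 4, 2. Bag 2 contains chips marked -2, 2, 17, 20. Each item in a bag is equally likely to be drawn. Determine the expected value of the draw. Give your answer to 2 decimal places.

E[X | Bag 1] = (2 + 14 + 20 + 4 + 2)/5 = 42/5
E[X | Bag 2] = (-2 + 2 + 17 + 20)/4 = 37/4
E[X] = (4/5)·42/5 + (1/5)·37/4 = 857/100 ≈ 8.57

8.57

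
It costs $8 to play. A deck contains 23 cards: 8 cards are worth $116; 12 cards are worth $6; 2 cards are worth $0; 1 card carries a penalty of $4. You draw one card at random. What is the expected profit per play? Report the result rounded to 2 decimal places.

$35.30

E[payout] = (8/23)·116 + (12/23)·6 + (2/23)·0 + (1/23)·(-4) = 996/23
Expected profit = 996/23 − 8 = 812/23 ≈ $35.30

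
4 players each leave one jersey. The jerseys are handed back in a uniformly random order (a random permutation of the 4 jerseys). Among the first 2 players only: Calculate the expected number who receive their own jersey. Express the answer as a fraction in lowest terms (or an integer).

Let Xᵢ = 1 if person i gets their own jersey. For each i, P(Xᵢ=1) = 1/4.
By linearity of expectation, E[X₁+…+X_2] = 2·(1/4) = 1/2.

1/2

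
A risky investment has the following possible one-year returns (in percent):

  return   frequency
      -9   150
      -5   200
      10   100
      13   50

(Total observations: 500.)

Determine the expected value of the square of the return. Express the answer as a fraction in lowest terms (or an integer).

356/5

Total = 500, so P(return=-9) = 150/500, etc.
E[X²] = (3/10)·81 + (2/5)·25 + (1/5)·100 + (1/10)·169
     = 356/5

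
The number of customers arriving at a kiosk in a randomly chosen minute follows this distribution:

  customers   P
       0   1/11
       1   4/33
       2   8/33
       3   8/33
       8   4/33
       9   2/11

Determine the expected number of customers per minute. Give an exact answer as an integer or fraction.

E[X] = (1/11)·0 + (4/33)·1 + (8/33)·2 + (8/33)·3 + (4/33)·8 + (2/11)·9
     = 130/33

130/33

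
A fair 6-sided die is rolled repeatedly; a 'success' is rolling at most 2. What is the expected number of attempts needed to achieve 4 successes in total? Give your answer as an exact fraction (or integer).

By linearity (sum of 4 independent geometric waits), E[trials] = 4/p = 4/(1/3) = 12.

12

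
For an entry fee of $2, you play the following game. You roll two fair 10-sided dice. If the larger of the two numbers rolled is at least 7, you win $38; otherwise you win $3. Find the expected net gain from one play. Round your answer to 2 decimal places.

E[payout] = (9/25)·3 + (16/25)·38 = 127/5
Expected profit = 127/5 − 2 = 117/5 ≈ $23.40

$23.40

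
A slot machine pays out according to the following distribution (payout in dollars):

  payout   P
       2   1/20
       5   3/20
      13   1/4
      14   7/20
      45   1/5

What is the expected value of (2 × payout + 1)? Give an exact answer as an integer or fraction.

E[2x+1] = (1/20)·5 + (3/20)·11 + (1/4)·27 + (7/20)·29 + (1/5)·91
     = 37

37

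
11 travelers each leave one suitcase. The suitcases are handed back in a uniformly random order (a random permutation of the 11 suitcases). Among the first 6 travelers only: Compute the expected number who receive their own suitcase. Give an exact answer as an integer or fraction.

6/11

Let Xᵢ = 1 if person i gets their own suitcase. For each i, P(Xᵢ=1) = 1/11.
By linearity of expectation, E[X₁+…+X_6] = 6·(1/11) = 6/11.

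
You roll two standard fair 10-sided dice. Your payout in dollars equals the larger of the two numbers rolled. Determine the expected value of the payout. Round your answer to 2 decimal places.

$7.15

Distribution of the larger of the two numbers rolled: 1 w.p. 1/100, 2 w.p. 3/100, 3 w.p. 1/20, 4 w.p. 7/100, 5 w.p. 9/100, 6 w.p. 11/100, …
E[payout] = (1/100)·1 + (3/100)·2 + (1/20)·3 + (7/100)·4 + (9/100)·5 + (11/100)·6 + (13/100)·7 + (3/20)·8 + (17/100)·9 + (19/100)·10 = 143/20
≈ $7.15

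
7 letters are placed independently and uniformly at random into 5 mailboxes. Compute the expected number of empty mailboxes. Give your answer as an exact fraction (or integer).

16384/15625

Let Xⱼ=1 if mailbox j is empty. P(Xⱼ=1) = ((5-1)/5)^7 = 16384/78125.
By linearity, E[#empty] = 5·16384/78125 = 16384/15625.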